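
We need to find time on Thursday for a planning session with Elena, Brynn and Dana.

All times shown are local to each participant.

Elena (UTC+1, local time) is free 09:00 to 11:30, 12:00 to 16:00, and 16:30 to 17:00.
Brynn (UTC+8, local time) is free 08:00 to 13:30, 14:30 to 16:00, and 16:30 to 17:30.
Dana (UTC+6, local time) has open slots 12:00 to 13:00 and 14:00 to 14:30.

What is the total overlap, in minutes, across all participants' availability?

0 minutes

Elena → UTC: 08:00–10:30, 11:00–15:00, 15:30–16:00.
Brynn → UTC: 00:00–05:30, 06:30–08:00, 08:30–09:30.
Dana → UTC: 06:00–07:00, 08:00–08:30.
Elena ∩ Brynn: 08:30–09:30.
Elena ∩ Brynn ∩ Dana: (none).
Total common minutes: 0.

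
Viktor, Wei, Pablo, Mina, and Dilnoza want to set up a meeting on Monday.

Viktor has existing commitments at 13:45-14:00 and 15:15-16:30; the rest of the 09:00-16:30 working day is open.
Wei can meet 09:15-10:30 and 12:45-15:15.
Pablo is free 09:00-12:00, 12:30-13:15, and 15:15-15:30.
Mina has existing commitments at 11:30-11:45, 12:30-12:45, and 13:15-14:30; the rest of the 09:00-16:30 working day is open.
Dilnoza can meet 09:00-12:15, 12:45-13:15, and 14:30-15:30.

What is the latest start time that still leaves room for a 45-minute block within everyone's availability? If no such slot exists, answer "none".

Viktor free within 09:00–16:30: 09:00–13:45, 14:00–15:15.
Mina free within 09:00–16:30: 09:00–11:30, 11:45–12:30, 12:45–13:15, 14:30–16:30.
Viktor ∩ Wei: 09:15–10:30, 12:45–13:45, 14:00–15:15.
Viktor ∩ Wei ∩ Pablo: 09:15–10:30, 12:45–13:15.
Viktor ∩ Wei ∩ Pablo ∩ Mina: 09:15–10:30, 12:45–13:15.
Viktor ∩ Wei ∩ Pablo ∩ Mina ∩ Dilnoza: 09:15–10:30, 12:45–13:15.
Windows ≥ 45 min: 09:15–10:30.
Latest start in the last window 09:15–10:30 is 10:30 − 45 min = 09:45.

09:45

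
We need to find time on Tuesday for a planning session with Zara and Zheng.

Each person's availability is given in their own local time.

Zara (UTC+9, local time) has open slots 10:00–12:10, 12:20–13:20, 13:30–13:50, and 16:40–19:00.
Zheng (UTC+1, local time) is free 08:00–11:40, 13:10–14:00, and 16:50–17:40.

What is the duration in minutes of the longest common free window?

140 minutes

Zara → UTC: 01:00–03:10, 03:20–04:20, 04:30–04:50, 07:40–10:00.
Zheng → UTC: 07:00–10:40, 12:10–13:00, 15:50–16:40.
Zara ∩ Zheng: 07:40–10:00.
Single common window of 140 minutes.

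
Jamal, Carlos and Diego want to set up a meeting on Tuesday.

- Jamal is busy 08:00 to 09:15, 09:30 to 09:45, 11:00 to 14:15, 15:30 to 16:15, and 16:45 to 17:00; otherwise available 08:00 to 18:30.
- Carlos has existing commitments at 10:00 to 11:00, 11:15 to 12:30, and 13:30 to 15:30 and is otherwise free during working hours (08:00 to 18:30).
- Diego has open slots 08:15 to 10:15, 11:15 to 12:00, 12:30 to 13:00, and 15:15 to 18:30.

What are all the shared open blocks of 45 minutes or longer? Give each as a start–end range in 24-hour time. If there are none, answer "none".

Jamal free within 08:00–18:30: 09:15–09:30, 09:45–11:00, 14:15–15:30, 16:15–16:45, 17:00–18:30.
Carlos free within 08:00–18:30: 08:00–10:00, 11:00–11:15, 12:30–13:30, 15:30–18:30.
Jamal ∩ Carlos: 09:15–09:30, 09:45–10:00, 16:15–16:45, 17:00–18:30.
Jamal ∩ Carlos ∩ Diego: 09:15–09:30, 09:45–10:00, 16:15–16:45, 17:00–18:30.
Windows ≥ 45 min: 17:00–18:30.

17:00–18:30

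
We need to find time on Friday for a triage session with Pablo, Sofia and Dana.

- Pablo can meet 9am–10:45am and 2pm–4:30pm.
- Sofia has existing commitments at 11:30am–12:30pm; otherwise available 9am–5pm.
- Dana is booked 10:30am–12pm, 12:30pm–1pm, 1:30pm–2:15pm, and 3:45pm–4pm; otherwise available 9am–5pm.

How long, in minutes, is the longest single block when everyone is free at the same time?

90 minutes

Sofia free within 09:00–17:00: 09:00–11:30, 12:30–17:00.
Dana free within 09:00–17:00: 09:00–10:30, 12:00–12:30, 13:00–13:30, 14:15–15:45, 16:00–17:00.
Pablo ∩ Sofia: 09:00–10:45, 14:00–16:30.
Pablo ∩ Sofia ∩ Dana: 09:00–10:30, 14:15–15:45, 16:00–16:30.
Common window lengths: 90, 90, 30 min; longest is 90.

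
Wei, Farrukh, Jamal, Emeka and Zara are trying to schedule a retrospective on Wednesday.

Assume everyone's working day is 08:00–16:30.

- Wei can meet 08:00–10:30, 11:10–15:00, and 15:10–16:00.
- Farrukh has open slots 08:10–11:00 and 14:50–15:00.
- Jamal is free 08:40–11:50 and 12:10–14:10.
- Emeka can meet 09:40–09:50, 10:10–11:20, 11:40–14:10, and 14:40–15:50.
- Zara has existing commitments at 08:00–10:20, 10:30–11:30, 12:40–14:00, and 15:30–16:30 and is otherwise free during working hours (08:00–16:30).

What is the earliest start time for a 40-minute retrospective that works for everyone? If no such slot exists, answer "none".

Zara free within 08:00–16:30: 10:20–10:30, 11:30–12:40, 14:00–15:30.
Wei ∩ Farrukh: 08:10–10:30, 14:50–15:00.
Wei ∩ Farrukh ∩ Jamal: 08:40–10:30.
Wei ∩ Farrukh ∩ Jamal ∩ Emeka: 09:40–09:50, 10:10–10:30.
Wei ∩ Farrukh ∩ Jamal ∩ Emeka ∩ Zara: 10:20–10:30.
Windows ≥ 40 min: (none).

none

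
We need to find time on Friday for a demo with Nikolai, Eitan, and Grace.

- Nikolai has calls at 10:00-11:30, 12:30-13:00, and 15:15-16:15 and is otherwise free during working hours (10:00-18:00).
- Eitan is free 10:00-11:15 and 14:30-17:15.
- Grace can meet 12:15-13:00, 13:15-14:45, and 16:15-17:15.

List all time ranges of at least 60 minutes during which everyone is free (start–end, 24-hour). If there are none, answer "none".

Nikolai free within 10:00–18:00: 11:30–12:30, 13:00–15:15, 16:15–18:00.
Nikolai ∩ Eitan: 14:30–15:15, 16:15–17:15.
Nikolai ∩ Eitan ∩ Grace: 14:30–14:45, 16:15–17:15.
Windows ≥ 60 min: 16:15–17:15.

16:15–17:15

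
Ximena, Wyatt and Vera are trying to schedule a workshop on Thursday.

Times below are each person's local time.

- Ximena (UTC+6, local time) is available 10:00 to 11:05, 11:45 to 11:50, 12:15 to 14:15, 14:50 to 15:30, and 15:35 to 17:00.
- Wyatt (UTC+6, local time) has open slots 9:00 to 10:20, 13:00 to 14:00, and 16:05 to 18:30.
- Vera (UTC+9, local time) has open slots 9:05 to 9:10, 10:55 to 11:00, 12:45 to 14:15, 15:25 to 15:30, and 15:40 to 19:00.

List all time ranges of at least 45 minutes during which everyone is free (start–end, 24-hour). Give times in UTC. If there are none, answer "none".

07:00–08:00

Ximena → UTC: 04:00–05:05, 05:45–05:50, 06:15–08:15, 08:50–09:30, 09:35–11:00.
Wyatt → UTC: 03:00–04:20, 07:00–08:00, 10:05–12:30.
Vera → UTC: 00:05–00:10, 01:55–02:00, 03:45–05:15, 06:25–06:30, 06:40–10:00.
Ximena ∩ Wyatt: 04:00–04:20, 07:00–08:00, 10:05–11:00.
Ximena ∩ Wyatt ∩ Vera: 04:00–04:20, 07:00–08:00.
Windows ≥ 45 min: 07:00–08:00.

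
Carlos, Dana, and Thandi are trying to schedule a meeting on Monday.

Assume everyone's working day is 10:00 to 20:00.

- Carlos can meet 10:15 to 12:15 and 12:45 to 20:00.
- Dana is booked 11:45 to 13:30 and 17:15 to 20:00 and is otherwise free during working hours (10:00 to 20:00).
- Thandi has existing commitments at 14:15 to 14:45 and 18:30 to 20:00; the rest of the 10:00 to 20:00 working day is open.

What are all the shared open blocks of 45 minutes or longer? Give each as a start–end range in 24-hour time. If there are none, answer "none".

Dana free within 10:00–20:00: 10:00–11:45, 13:30–17:15.
Thandi free within 10:00–20:00: 10:00–14:15, 14:45–18:30.
Carlos ∩ Dana: 10:15–11:45, 13:30–17:15.
Carlos ∩ Dana ∩ Thandi: 10:15–11:45, 13:30–14:15, 14:45–17:15.
Windows ≥ 45 min: 10:15–11:45, 13:30–14:15, 14:45–17:15.

10:15–11:45, 13:30–14:15, 14:45–17:15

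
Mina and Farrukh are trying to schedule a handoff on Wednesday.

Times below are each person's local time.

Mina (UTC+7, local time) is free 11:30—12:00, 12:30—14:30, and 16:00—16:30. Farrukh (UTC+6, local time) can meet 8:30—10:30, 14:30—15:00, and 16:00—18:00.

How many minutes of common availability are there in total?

0 minutes

Mina → UTC: 04:30–05:00, 05:30–07:30, 09:00–09:30.
Farrukh → UTC: 02:30–04:30, 08:30–09:00, 10:00–12:00.
Mina ∩ Farrukh: (none).
Total common minutes: 0.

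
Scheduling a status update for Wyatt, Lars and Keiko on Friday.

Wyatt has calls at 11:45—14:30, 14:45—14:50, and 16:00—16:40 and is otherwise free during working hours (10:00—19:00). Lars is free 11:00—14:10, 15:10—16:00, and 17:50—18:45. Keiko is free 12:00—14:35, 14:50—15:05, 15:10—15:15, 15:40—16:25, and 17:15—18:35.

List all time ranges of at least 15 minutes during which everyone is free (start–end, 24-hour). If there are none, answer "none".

Wyatt free within 10:00–19:00: 10:00–11:45, 14:30–14:45, 14:50–16:00, 16:40–19:00.
Wyatt ∩ Lars: 11:00–11:45, 15:10–16:00, 17:50–18:45.
Wyatt ∩ Lars ∩ Keiko: 15:10–15:15, 15:40–16:00, 17:50–18:35.
Windows ≥ 15 min: 15:40–16:00, 17:50–18:35.

15:40–16:00, 17:50–18:35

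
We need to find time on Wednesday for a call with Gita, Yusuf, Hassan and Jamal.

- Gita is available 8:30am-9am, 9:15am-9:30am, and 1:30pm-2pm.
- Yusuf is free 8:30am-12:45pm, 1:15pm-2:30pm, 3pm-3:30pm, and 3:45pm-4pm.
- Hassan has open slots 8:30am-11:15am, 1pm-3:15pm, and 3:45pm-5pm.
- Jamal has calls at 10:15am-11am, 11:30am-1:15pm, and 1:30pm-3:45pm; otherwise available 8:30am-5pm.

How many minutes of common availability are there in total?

Jamal free within 08:30–17:00: 08:30–10:15, 11:00–11:30, 13:15–13:30, 15:45–17:00.
Gita ∩ Yusuf: 08:30–09:00, 09:15–09:30, 13:30–14:00.
Gita ∩ Yusuf ∩ Hassan: 08:30–09:00, 09:15–09:30, 13:30–14:00.
Gita ∩ Yusuf ∩ Hassan ∩ Jamal: 08:30–09:00, 09:15–09:30.
Total common minutes: 30 + 15 = 45.

45 minutes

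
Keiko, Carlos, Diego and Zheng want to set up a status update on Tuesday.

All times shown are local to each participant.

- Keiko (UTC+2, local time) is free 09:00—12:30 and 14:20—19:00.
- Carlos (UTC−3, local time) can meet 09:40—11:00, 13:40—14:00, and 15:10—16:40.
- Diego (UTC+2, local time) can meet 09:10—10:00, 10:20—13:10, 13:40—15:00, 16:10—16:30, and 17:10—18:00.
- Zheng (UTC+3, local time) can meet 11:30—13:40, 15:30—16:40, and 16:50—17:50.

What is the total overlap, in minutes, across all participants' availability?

Keiko → UTC: 07:00–10:30, 12:20–17:00.
Carlos → UTC: 12:40–14:00, 16:40–17:00, 18:10–19:40.
Diego → UTC: 07:10–08:00, 08:20–11:10, 11:40–13:00, 14:10–14:30, 15:10–16:00.
Zheng → UTC: 08:30–10:40, 12:30–13:40, 13:50–14:50.
Keiko ∩ Carlos: 12:40–14:00, 16:40–17:00.
Keiko ∩ Carlos ∩ Diego: 12:40–13:00.
Keiko ∩ Carlos ∩ Diego ∩ Zheng: 12:40–13:00.
Total common minutes: 20.

20 minutes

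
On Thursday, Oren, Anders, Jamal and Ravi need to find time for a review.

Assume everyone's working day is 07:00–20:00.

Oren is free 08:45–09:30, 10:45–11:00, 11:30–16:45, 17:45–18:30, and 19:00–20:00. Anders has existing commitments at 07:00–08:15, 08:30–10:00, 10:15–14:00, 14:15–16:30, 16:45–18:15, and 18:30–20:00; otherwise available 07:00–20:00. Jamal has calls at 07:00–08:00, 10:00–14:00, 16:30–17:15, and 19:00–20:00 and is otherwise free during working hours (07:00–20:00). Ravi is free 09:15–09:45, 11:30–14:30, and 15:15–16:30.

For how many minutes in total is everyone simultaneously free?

Anders free within 07:00–20:00: 08:15–08:30, 10:00–10:15, 14:00–14:15, 16:30–16:45, 18:15–18:30.
Jamal free within 07:00–20:00: 08:00–10:00, 14:00–16:30, 17:15–19:00.
Oren ∩ Anders: 14:00–14:15, 16:30–16:45, 18:15–18:30.
Oren ∩ Anders ∩ Jamal: 14:00–14:15, 18:15–18:30.
Oren ∩ Anders ∩ Jamal ∩ Ravi: 14:00–14:15.
Total common minutes: 15.

15 minutes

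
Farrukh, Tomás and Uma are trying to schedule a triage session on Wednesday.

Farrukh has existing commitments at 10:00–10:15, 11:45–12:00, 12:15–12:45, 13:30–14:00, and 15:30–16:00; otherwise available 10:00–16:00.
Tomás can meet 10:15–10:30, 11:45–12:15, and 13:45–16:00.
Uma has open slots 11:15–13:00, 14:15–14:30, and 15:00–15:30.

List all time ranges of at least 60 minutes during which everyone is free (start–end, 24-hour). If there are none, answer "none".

Farrukh free within 10:00–16:00: 10:15–11:45, 12:00–12:15, 12:45–13:30, 14:00–15:30.
Farrukh ∩ Tomás: 10:15–10:30, 12:00–12:15, 14:00–15:30.
Farrukh ∩ Tomás ∩ Uma: 12:00–12:15, 14:15–14:30, 15:00–15:30.
Windows ≥ 60 min: (none).

none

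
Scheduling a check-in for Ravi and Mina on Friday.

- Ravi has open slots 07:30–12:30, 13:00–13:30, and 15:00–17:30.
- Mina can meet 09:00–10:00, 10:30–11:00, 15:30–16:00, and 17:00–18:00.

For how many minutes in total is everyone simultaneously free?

Ravi ∩ Mina: 09:00–10:00, 10:30–11:00, 15:30–16:00, 17:00–17:30.
Total common minutes: 60 + 30 + 30 + 30 = 150.

150 minutes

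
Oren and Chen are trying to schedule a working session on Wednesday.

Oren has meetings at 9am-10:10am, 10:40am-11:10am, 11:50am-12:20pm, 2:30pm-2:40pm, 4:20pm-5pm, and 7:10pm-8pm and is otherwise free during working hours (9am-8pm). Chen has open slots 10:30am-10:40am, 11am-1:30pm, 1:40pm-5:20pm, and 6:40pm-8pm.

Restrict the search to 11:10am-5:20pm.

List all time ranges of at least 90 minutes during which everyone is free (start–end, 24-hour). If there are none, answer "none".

Oren free within 09:00–20:00: 10:10–10:40, 11:10–11:50, 12:20–14:30, 14:40–16:20, 17:00–19:10.
Oren ∩ Chen: 10:30–10:40, 11:10–11:50, 12:20–13:30, 13:40–14:30, 14:40–16:20, 17:00–17:20, 18:40–19:10.
Restricted to 11:10–17:20: 11:10–11:50, 12:20–13:30, 13:40–14:30, 14:40–16:20, 17:00–17:20.
Windows ≥ 90 min: 14:40–16:20.

14:40–16:20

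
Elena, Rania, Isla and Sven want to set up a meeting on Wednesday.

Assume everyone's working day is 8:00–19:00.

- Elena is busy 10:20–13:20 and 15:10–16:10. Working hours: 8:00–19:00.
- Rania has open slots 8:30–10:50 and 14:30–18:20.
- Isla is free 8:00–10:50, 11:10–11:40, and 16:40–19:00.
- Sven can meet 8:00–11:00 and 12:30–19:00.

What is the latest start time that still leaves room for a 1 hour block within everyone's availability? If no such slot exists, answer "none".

Elena free within 08:00–19:00: 08:00–10:20, 13:20–15:10, 16:10–19:00.
Elena ∩ Rania: 08:30–10:20, 14:30–15:10, 16:10–18:20.
Elena ∩ Rania ∩ Isla: 08:30–10:20, 16:40–18:20.
Elena ∩ Rania ∩ Isla ∩ Sven: 08:30–10:20, 16:40–18:20.
Windows ≥ 60 min: 08:30–10:20, 16:40–18:20.
Latest start in the last window 16:40–18:20 is 18:20 − 60 min = 17:20.

17:20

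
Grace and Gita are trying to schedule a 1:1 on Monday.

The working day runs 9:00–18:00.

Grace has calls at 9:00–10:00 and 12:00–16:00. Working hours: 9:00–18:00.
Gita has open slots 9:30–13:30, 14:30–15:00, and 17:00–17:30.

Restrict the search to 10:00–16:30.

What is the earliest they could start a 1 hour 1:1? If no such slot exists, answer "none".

Grace free within 09:00–18:00: 10:00–12:00, 16:00–18:00.
Grace ∩ Gita: 10:00–12:00, 17:00–17:30.
Restricted to 10:00–16:30: 10:00–12:00.
Windows ≥ 60 min: 10:00–12:00.
Earliest such window starts at 10:00.

10:00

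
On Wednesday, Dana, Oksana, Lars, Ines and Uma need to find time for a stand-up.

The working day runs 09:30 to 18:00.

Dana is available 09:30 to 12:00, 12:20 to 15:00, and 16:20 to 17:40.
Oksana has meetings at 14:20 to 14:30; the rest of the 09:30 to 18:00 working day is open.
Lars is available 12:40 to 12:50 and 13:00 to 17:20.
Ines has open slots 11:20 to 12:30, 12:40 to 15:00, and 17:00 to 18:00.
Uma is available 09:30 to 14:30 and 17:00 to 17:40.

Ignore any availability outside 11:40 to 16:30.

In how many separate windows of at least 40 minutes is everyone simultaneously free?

Oksana free within 09:30–18:00: 09:30–14:20, 14:30–18:00.
Dana ∩ Oksana: 09:30–12:00, 12:20–14:20, 14:30–15:00, 16:20–17:40.
Dana ∩ Oksana ∩ Lars: 12:40–12:50, 13:00–14:20, 14:30–15:00, 16:20–17:20.
Dana ∩ Oksana ∩ Lars ∩ Ines: 12:40–12:50, 13:00–14:20, 14:30–15:00, 17:00–17:20.
Dana ∩ Oksana ∩ Lars ∩ Ines ∩ Uma: 12:40–12:50, 13:00–14:20, 17:00–17:20.
Restricted to 11:40–16:30: 12:40–12:50, 13:00–14:20.
Windows ≥ 40 min: 13:00–14:20.
That's 1 window.

1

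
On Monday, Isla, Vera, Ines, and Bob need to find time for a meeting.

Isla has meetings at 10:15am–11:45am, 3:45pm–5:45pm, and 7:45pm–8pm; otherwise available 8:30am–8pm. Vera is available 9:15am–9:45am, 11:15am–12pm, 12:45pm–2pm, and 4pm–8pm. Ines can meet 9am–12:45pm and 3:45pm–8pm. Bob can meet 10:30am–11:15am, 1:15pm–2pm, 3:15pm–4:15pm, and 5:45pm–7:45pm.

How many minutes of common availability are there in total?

120 minutes

Isla free within 08:30–20:00: 08:30–10:15, 11:45–15:45, 17:45–19:45.
Isla ∩ Vera: 09:15–09:45, 11:45–12:00, 12:45–14:00, 17:45–19:45.
Isla ∩ Vera ∩ Ines: 09:15–09:45, 11:45–12:00, 17:45–19:45.
Isla ∩ Vera ∩ Ines ∩ Bob: 17:45–19:45.
Total common minutes: 120.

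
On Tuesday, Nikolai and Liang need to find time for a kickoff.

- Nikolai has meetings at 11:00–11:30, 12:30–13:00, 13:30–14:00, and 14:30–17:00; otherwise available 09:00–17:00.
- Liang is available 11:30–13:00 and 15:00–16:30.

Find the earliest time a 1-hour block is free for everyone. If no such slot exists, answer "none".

Nikolai free within 09:00–17:00: 09:00–11:00, 11:30–12:30, 13:00–13:30, 14:00–14:30.
Nikolai ∩ Liang: 11:30–12:30.
Windows ≥ 60 min: 11:30–12:30.
Earliest such window starts at 11:30.

11:30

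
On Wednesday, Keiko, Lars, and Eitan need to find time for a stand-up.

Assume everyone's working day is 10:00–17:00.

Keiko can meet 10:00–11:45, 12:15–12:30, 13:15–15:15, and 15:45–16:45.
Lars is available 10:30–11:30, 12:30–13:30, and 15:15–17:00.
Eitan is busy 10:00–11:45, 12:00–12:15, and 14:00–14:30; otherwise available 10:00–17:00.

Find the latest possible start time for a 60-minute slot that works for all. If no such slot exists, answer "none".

15:45

Eitan free within 10:00–17:00: 11:45–12:00, 12:15–14:00, 14:30–17:00.
Keiko ∩ Lars: 10:30–11:30, 13:15–13:30, 15:45–16:45.
Keiko ∩ Lars ∩ Eitan: 13:15–13:30, 15:45–16:45.
Windows ≥ 60 min: 15:45–16:45.
Latest start in the last window 15:45–16:45 is 16:45 − 60 min = 15:45.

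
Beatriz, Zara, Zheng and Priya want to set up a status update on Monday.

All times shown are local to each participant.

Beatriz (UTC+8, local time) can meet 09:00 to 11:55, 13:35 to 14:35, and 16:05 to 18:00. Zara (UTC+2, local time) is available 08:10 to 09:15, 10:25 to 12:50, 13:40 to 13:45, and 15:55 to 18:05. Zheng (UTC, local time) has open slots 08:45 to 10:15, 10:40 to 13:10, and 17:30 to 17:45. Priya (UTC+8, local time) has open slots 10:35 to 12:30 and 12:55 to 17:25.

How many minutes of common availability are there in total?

Beatriz → UTC: 01:00–03:55, 05:35–06:35, 08:05–10:00.
Zara → UTC: 06:10–07:15, 08:25–10:50, 11:40–11:45, 13:55–16:05.
Zheng → UTC: 08:45–10:15, 10:40–13:10, 17:30–17:45.
Priya → UTC: 02:35–04:30, 04:55–09:25.
Beatriz ∩ Zara: 06:10–06:35, 08:25–10:00.
Beatriz ∩ Zara ∩ Zheng: 08:45–10:00.
Beatriz ∩ Zara ∩ Zheng ∩ Priya: 08:45–09:25.
Total common minutes: 40.

40 minutes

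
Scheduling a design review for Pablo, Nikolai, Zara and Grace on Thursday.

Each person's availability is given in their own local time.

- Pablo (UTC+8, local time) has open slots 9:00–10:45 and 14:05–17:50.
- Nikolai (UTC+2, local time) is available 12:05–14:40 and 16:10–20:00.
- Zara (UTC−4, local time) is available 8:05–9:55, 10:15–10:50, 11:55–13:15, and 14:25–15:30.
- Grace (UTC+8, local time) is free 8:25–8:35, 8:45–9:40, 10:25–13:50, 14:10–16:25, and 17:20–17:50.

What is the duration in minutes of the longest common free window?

Pablo → UTC: 01:00–02:45, 06:05–09:50.
Nikolai → UTC: 10:05–12:40, 14:10–18:00.
Zara → UTC: 12:05–13:55, 14:15–14:50, 15:55–17:15, 18:25–19:30.
Grace → UTC: 00:25–00:35, 00:45–01:40, 02:25–05:50, 06:10–08:25, 09:20–09:50.
Pablo ∩ Nikolai: (none).
Pablo ∩ Nikolai ∩ Zara: (none).
Pablo ∩ Nikolai ∩ Zara ∩ Grace: (none).
No common window.

0 minutes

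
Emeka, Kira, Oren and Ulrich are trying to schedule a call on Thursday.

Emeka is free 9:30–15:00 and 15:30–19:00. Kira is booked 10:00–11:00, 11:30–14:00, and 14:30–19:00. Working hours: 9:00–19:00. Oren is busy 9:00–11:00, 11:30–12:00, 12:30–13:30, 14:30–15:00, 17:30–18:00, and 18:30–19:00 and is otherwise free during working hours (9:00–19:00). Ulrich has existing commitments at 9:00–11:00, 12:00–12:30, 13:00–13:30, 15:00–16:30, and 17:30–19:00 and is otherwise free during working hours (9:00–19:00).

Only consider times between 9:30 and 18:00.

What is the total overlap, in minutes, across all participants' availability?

Kira free within 09:00–19:00: 09:00–10:00, 11:00–11:30, 14:00–14:30.
Oren free within 09:00–19:00: 11:00–11:30, 12:00–12:30, 13:30–14:30, 15:00–17:30, 18:00–18:30.
Ulrich free within 09:00–19:00: 11:00–12:00, 12:30–13:00, 13:30–15:00, 16:30–17:30.
Emeka ∩ Kira: 09:30–10:00, 11:00–11:30, 14:00–14:30.
Emeka ∩ Kira ∩ Oren: 11:00–11:30, 14:00–14:30.
Emeka ∩ Kira ∩ Oren ∩ Ulrich: 11:00–11:30, 14:00–14:30.
Restricted to 09:30–18:00: 11:00–11:30, 14:00–14:30.
Total common minutes: 30 + 30 = 60.

60 minutes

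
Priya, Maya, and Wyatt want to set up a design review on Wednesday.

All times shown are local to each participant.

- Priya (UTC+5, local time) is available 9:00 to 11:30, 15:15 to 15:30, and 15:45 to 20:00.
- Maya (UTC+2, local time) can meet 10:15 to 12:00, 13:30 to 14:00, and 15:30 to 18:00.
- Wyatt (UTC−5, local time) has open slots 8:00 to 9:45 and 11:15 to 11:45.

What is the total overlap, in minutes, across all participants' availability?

75 minutes

Priya → UTC: 04:00–06:30, 10:15–10:30, 10:45–15:00.
Maya → UTC: 08:15–10:00, 11:30–12:00, 13:30–16:00.
Wyatt → UTC: 13:00–14:45, 16:15–16:45.
Priya ∩ Maya: 11:30–12:00, 13:30–15:00.
Priya ∩ Maya ∩ Wyatt: 13:30–14:45.
Total common minutes: 75.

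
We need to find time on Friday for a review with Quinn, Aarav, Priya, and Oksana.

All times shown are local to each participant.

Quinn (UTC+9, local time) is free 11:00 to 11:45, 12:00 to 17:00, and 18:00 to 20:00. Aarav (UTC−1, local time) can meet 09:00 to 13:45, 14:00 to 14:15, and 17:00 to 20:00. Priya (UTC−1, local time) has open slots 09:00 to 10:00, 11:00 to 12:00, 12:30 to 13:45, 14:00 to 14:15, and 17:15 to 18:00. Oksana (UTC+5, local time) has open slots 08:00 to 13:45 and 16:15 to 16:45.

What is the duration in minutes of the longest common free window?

Quinn → UTC: 02:00–02:45, 03:00–08:00, 09:00–11:00.
Aarav → UTC: 10:00–14:45, 15:00–15:15, 18:00–21:00.
Priya → UTC: 10:00–11:00, 12:00–13:00, 13:30–14:45, 15:00–15:15, 18:15–19:00.
Oksana → UTC: 03:00–08:45, 11:15–11:45.
Quinn ∩ Aarav: 10:00–11:00.
Quinn ∩ Aarav ∩ Priya: 10:00–11:00.
Quinn ∩ Aarav ∩ Priya ∩ Oksana: (none).
No common window.

0 minutes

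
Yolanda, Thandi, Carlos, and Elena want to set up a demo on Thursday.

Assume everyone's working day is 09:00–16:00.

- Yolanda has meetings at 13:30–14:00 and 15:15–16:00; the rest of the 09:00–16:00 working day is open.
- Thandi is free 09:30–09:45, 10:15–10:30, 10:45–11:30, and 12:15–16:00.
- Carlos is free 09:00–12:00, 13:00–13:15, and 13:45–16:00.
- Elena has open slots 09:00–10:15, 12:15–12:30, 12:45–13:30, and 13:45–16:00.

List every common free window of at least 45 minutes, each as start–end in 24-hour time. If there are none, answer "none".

Yolanda free within 09:00–16:00: 09:00–13:30, 14:00–15:15.
Yolanda ∩ Thandi: 09:30–09:45, 10:15–10:30, 10:45–11:30, 12:15–13:30, 14:00–15:15.
Yolanda ∩ Thandi ∩ Carlos: 09:30–09:45, 10:15–10:30, 10:45–11:30, 13:00–13:15, 14:00–15:15.
Yolanda ∩ Thandi ∩ Carlos ∩ Elena: 09:30–09:45, 13:00–13:15, 14:00–15:15.
Windows ≥ 45 min: 14:00–15:15.

14:00–15:15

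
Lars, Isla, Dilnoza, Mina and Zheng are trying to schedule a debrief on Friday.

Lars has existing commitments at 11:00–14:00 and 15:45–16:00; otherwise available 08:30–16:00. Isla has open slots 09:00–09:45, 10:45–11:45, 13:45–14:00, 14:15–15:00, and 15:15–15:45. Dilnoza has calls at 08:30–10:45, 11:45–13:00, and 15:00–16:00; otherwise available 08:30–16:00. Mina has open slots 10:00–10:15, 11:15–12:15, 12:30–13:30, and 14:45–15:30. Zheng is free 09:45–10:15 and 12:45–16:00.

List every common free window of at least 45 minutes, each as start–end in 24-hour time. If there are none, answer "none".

none

Lars free within 08:30–16:00: 08:30–11:00, 14:00–15:45.
Dilnoza free within 08:30–16:00: 10:45–11:45, 13:00–15:00.
Lars ∩ Isla: 09:00–09:45, 10:45–11:00, 14:15–15:00, 15:15–15:45.
Lars ∩ Isla ∩ Dilnoza: 10:45–11:00, 14:15–15:00.
Lars ∩ Isla ∩ Dilnoza ∩ Mina: 14:45–15:00.
Lars ∩ Isla ∩ Dilnoza ∩ Mina ∩ Zheng: 14:45–15:00.
Windows ≥ 45 min: (none).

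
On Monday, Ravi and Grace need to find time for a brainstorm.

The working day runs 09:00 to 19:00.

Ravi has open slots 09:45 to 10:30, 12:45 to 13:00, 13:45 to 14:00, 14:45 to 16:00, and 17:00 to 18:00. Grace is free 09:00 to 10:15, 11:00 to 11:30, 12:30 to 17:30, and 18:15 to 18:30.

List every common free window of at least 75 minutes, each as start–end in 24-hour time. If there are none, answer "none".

Ravi ∩ Grace: 09:45–10:15, 12:45–13:00, 13:45–14:00, 14:45–16:00, 17:00–17:30.
Windows ≥ 75 min: 14:45–16:00.

14:45–16:00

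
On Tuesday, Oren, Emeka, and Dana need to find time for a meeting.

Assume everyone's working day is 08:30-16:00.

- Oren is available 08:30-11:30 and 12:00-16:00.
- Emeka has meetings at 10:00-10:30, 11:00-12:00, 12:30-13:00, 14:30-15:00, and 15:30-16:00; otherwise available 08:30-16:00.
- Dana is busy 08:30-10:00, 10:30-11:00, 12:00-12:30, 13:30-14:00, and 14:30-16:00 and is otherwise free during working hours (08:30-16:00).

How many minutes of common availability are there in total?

Emeka free within 08:30–16:00: 08:30–10:00, 10:30–11:00, 12:00–12:30, 13:00–14:30, 15:00–15:30.
Dana free within 08:30–16:00: 10:00–10:30, 11:00–12:00, 12:30–13:30, 14:00–14:30.
Oren ∩ Emeka: 08:30–10:00, 10:30–11:00, 12:00–12:30, 13:00–14:30, 15:00–15:30.
Oren ∩ Emeka ∩ Dana: 13:00–13:30, 14:00–14:30.
Total common minutes: 30 + 30 = 60.

60 minutes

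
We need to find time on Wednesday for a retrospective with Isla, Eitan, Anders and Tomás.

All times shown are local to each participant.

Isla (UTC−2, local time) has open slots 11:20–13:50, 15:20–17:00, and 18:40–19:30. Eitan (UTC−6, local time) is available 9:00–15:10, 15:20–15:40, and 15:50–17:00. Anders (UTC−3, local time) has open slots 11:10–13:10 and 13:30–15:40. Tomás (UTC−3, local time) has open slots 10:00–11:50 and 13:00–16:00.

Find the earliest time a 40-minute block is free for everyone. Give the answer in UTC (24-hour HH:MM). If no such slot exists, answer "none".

Isla → UTC: 13:20–15:50, 17:20–19:00, 20:40–21:30.
Eitan → UTC: 15:00–21:10, 21:20–21:40, 21:50–23:00.
Anders → UTC: 14:10–16:10, 16:30–18:40.
Tomás → UTC: 13:00–14:50, 16:00–19:00.
Isla ∩ Eitan: 15:00–15:50, 17:20–19:00, 20:40–21:10, 21:20–21:30.
Isla ∩ Eitan ∩ Anders: 15:00–15:50, 17:20–18:40.
Isla ∩ Eitan ∩ Anders ∩ Tomás: 17:20–18:40.
Windows ≥ 40 min: 17:20–18:40.
Earliest such window starts at 17:20.

17:20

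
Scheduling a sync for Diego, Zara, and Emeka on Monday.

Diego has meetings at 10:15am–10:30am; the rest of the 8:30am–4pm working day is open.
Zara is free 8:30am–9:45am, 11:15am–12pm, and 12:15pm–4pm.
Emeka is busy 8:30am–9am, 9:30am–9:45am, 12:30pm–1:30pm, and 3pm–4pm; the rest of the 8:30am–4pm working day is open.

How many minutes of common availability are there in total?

Diego free within 08:30–16:00: 08:30–10:15, 10:30–16:00.
Emeka free within 08:30–16:00: 09:00–09:30, 09:45–12:30, 13:30–15:00.
Diego ∩ Zara: 08:30–09:45, 11:15–12:00, 12:15–16:00.
Diego ∩ Zara ∩ Emeka: 09:00–09:30, 11:15–12:00, 12:15–12:30, 13:30–15:00.
Total common minutes: 30 + 45 + 15 + 90 = 180.

180 minutes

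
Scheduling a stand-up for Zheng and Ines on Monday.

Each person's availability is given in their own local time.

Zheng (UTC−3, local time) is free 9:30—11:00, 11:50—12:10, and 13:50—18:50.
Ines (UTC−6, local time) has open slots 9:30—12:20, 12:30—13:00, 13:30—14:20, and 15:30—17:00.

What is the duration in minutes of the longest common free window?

90 minutes

Zheng → UTC: 12:30–14:00, 14:50–15:10, 16:50–21:50.
Ines → UTC: 15:30–18:20, 18:30–19:00, 19:30–20:20, 21:30–23:00.
Zheng ∩ Ines: 16:50–18:20, 18:30–19:00, 19:30–20:20, 21:30–21:50.
Common window lengths: 90, 30, 50, 20 min; longest is 90.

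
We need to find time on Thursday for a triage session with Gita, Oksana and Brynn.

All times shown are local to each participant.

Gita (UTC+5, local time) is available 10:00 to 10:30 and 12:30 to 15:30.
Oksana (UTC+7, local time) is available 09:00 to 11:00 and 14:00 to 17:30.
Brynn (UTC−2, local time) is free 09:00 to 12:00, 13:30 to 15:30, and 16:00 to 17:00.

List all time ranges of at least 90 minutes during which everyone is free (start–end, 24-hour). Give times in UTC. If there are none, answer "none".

none

Gita → UTC: 05:00–05:30, 07:30–10:30.
Oksana → UTC: 02:00–04:00, 07:00–10:30.
Brynn → UTC: 11:00–14:00, 15:30–17:30, 18:00–19:00.
Gita ∩ Oksana: 07:30–10:30.
Gita ∩ Oksana ∩ Brynn: (none).
Windows ≥ 90 min: (none).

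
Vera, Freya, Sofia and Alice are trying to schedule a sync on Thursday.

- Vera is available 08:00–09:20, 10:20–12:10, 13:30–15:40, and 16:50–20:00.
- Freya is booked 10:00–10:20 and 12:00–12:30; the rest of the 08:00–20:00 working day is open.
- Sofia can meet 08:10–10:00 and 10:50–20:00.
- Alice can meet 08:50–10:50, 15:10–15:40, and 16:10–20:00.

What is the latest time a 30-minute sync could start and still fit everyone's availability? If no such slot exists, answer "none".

19:30

Freya free within 08:00–20:00: 08:00–10:00, 10:20–12:00, 12:30–20:00.
Vera ∩ Freya: 08:00–09:20, 10:20–12:00, 13:30–15:40, 16:50–20:00.
Vera ∩ Freya ∩ Sofia: 08:10–09:20, 10:50–12:00, 13:30–15:40, 16:50–20:00.
Vera ∩ Freya ∩ Sofia ∩ Alice: 08:50–09:20, 15:10–15:40, 16:50–20:00.
Windows ≥ 30 min: 08:50–09:20, 15:10–15:40, 16:50–20:00.
Latest start in the last window 16:50–20:00 is 20:00 − 30 min = 19:30.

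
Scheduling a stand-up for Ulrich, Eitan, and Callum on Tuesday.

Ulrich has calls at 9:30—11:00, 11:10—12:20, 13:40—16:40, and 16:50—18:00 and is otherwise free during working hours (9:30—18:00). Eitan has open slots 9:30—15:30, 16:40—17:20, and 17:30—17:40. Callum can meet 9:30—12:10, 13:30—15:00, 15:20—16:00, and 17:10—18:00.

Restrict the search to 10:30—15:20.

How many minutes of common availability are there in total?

20 minutes

Ulrich free within 09:30–18:00: 11:00–11:10, 12:20–13:40, 16:40–16:50.
Ulrich ∩ Eitan: 11:00–11:10, 12:20–13:40, 16:40–16:50.
Ulrich ∩ Eitan ∩ Callum: 11:00–11:10, 13:30–13:40.
Restricted to 10:30–15:20: 11:00–11:10, 13:30–13:40.
Total common minutes: 10 + 10 = 20.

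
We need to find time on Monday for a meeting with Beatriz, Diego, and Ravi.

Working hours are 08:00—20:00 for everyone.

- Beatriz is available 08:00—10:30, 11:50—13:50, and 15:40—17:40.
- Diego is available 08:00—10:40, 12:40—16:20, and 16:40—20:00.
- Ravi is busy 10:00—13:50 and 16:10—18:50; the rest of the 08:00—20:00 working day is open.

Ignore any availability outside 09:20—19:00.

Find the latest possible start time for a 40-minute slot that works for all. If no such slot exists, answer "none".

09:20

Ravi free within 08:00–20:00: 08:00–10:00, 13:50–16:10, 18:50–20:00.
Beatriz ∩ Diego: 08:00–10:30, 12:40–13:50, 15:40–16:20, 16:40–17:40.
Beatriz ∩ Diego ∩ Ravi: 08:00–10:00, 15:40–16:10.
Restricted to 09:20–19:00: 09:20–10:00, 15:40–16:10.
Windows ≥ 40 min: 09:20–10:00.
Latest start in the last window 09:20–10:00 is 10:00 − 40 min = 09:20.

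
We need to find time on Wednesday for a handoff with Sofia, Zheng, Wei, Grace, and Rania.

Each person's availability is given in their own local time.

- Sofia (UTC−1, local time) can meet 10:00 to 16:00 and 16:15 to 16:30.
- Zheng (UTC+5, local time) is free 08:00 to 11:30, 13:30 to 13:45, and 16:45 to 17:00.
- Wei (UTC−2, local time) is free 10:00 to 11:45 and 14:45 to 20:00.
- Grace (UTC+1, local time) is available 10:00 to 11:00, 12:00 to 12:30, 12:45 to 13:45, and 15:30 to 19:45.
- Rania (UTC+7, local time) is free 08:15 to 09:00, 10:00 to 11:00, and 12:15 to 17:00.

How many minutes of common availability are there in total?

Sofia → UTC: 11:00–17:00, 17:15–17:30.
Zheng → UTC: 03:00–06:30, 08:30–08:45, 11:45–12:00.
Wei → UTC: 12:00–13:45, 16:45–22:00.
Grace → UTC: 09:00–10:00, 11:00–11:30, 11:45–12:45, 14:30–18:45.
Rania → UTC: 01:15–02:00, 03:00–04:00, 05:15–10:00.
Sofia ∩ Zheng: 11:45–12:00.
Sofia ∩ Zheng ∩ Wei: (none).
Sofia ∩ Zheng ∩ Wei ∩ Grace: (none).
Sofia ∩ Zheng ∩ Wei ∩ Grace ∩ Rania: (none).
Total common minutes: 0.

0 minutes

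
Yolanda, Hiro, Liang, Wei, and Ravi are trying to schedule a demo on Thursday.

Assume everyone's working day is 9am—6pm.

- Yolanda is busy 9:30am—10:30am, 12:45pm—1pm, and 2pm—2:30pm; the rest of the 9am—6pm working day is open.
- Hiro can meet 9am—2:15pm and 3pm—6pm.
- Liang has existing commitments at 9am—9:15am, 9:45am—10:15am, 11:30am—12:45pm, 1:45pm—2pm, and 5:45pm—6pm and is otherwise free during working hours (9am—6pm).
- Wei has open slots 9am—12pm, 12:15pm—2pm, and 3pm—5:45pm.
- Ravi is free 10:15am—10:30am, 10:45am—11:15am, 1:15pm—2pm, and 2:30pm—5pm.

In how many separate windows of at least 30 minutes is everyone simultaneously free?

3

Yolanda free within 09:00–18:00: 09:00–09:30, 10:30–12:45, 13:00–14:00, 14:30–18:00.
Liang free within 09:00–18:00: 09:15–09:45, 10:15–11:30, 12:45–13:45, 14:00–17:45.
Yolanda ∩ Hiro: 09:00–09:30, 10:30–12:45, 13:00–14:00, 15:00–18:00.
Yolanda ∩ Hiro ∩ Liang: 09:15–09:30, 10:30–11:30, 13:00–13:45, 15:00–17:45.
Yolanda ∩ Hiro ∩ Liang ∩ Wei: 09:15–09:30, 10:30–11:30, 13:00–13:45, 15:00–17:45.
Yolanda ∩ Hiro ∩ Liang ∩ Wei ∩ Ravi: 10:45–11:15, 13:15–13:45, 15:00–17:00.
Windows ≥ 30 min: 10:45–11:15, 13:15–13:45, 15:00–17:00.
That's 3 windows.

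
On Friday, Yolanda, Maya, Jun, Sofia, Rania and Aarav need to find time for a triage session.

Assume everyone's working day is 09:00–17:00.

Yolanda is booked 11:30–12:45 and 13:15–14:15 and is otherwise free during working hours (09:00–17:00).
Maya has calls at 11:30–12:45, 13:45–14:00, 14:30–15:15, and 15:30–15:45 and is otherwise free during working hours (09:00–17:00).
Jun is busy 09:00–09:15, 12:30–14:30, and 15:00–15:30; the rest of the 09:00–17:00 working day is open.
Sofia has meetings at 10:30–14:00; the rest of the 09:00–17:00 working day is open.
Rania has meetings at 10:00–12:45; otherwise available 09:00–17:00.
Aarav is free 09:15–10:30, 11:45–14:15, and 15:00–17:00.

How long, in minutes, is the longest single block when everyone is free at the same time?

75 minutes

Yolanda free within 09:00–17:00: 09:00–11:30, 12:45–13:15, 14:15–17:00.
Maya free within 09:00–17:00: 09:00–11:30, 12:45–13:45, 14:00–14:30, 15:15–15:30, 15:45–17:00.
Jun free within 09:00–17:00: 09:15–12:30, 14:30–15:00, 15:30–17:00.
Sofia free within 09:00–17:00: 09:00–10:30, 14:00–17:00.
Rania free within 09:00–17:00: 09:00–10:00, 12:45–17:00.
Yolanda ∩ Maya: 09:00–11:30, 12:45–13:15, 14:15–14:30, 15:15–15:30, 15:45–17:00.
Yolanda ∩ Maya ∩ Jun: 09:15–11:30, 15:45–17:00.
Yolanda ∩ Maya ∩ Jun ∩ Sofia: 09:15–10:30, 15:45–17:00.
Yolanda ∩ Maya ∩ Jun ∩ Sofia ∩ Rania: 09:15–10:00, 15:45–17:00.
Yolanda ∩ Maya ∩ Jun ∩ Sofia ∩ Rania ∩ Aarav: 09:15–10:00, 15:45–17:00.
Common window lengths: 45, 75 min; longest is 75.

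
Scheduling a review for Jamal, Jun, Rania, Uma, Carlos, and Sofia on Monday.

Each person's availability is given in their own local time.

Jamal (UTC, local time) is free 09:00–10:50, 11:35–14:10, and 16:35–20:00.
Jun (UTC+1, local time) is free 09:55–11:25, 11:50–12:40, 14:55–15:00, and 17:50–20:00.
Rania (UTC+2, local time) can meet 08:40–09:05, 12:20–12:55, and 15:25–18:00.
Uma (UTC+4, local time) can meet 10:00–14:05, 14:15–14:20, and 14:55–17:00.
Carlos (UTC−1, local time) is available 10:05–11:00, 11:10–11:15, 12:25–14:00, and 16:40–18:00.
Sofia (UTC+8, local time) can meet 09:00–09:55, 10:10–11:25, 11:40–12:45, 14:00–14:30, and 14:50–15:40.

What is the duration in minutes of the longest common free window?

0 minutes

Jamal → UTC: 09:00–10:50, 11:35–14:10, 16:35–20:00.
Jun → UTC: 08:55–10:25, 10:50–11:40, 13:55–14:00, 16:50–19:00.
Rania → UTC: 06:40–07:05, 10:20–10:55, 13:25–16:00.
Uma → UTC: 06:00–10:05, 10:15–10:20, 10:55–13:00.
Carlos → UTC: 11:05–12:00, 12:10–12:15, 13:25–15:00, 17:40–19:00.
Sofia → UTC: 01:00–01:55, 02:10–03:25, 03:40–04:45, 06:00–06:30, 06:50–07:40.
Jamal ∩ Jun: 09:00–10:25, 11:35–11:40, 13:55–14:00, 16:50–19:00.
Jamal ∩ Jun ∩ Rania: 10:20–10:25, 13:55–14:00.
Jamal ∩ Jun ∩ Rania ∩ Uma: (none).
Jamal ∩ Jun ∩ Rania ∩ Uma ∩ Carlos: (none).
Jamal ∩ Jun ∩ Rania ∩ Uma ∩ Carlos ∩ Sofia: (none).
No common window.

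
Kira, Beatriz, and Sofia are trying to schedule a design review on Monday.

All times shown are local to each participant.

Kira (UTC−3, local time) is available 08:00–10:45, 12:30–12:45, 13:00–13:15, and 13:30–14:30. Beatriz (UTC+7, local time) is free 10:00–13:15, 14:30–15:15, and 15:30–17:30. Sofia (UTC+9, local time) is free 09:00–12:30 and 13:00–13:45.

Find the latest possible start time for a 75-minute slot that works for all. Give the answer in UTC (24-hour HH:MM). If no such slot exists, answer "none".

Kira → UTC: 11:00–13:45, 15:30–15:45, 16:00–16:15, 16:30–17:30.
Beatriz → UTC: 03:00–06:15, 07:30–08:15, 08:30–10:30.
Sofia → UTC: 00:00–03:30, 04:00–04:45.
Kira ∩ Beatriz: (none).
Kira ∩ Beatriz ∩ Sofia: (none).
Windows ≥ 75 min: (none).

none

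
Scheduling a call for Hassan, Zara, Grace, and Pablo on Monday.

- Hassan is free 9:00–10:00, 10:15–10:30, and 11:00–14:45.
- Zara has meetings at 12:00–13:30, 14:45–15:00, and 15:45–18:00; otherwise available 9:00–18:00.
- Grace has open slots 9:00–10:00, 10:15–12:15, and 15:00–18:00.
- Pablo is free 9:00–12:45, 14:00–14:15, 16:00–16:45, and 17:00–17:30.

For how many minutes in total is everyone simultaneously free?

135 minutes

Zara free within 09:00–18:00: 09:00–12:00, 13:30–14:45, 15:00–15:45.
Hassan ∩ Zara: 09:00–10:00, 10:15–10:30, 11:00–12:00, 13:30–14:45.
Hassan ∩ Zara ∩ Grace: 09:00–10:00, 10:15–10:30, 11:00–12:00.
Hassan ∩ Zara ∩ Grace ∩ Pablo: 09:00–10:00, 10:15–10:30, 11:00–12:00.
Total common minutes: 60 + 15 + 60 = 135.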